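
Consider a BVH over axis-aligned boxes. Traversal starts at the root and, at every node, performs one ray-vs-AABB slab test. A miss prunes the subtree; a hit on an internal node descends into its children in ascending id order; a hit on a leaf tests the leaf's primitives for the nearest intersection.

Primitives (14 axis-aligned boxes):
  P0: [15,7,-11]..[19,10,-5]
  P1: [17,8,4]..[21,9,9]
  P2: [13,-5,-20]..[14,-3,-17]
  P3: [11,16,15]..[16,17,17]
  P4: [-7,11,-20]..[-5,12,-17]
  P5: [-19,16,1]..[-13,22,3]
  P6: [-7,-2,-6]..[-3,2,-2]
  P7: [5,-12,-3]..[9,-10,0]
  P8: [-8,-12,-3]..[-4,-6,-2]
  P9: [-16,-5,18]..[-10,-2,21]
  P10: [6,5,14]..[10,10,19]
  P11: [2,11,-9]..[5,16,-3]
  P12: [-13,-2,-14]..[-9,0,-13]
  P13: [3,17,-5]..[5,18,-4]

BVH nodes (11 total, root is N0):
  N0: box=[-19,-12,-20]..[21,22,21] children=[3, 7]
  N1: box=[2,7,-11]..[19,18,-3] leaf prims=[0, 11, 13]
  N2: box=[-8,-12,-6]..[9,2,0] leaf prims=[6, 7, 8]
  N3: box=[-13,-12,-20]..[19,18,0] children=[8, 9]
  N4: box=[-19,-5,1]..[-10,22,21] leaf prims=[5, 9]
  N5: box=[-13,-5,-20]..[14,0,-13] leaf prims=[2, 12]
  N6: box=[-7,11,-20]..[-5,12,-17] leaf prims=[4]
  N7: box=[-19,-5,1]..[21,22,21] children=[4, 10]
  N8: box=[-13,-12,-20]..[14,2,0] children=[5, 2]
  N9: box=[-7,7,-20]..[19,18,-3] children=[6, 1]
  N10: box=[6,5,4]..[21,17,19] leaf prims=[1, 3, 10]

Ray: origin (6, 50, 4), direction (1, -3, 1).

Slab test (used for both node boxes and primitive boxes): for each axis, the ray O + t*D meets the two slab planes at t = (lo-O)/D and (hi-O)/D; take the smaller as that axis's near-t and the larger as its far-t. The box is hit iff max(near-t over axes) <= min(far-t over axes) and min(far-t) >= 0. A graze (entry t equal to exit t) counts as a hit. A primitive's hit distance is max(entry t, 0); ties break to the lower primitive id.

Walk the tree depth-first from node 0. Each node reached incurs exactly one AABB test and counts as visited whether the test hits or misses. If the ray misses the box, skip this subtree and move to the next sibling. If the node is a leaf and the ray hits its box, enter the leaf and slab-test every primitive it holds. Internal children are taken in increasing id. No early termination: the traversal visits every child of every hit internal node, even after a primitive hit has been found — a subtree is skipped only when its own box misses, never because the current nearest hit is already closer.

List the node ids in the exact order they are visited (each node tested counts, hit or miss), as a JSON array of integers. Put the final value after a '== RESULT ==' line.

Traverse from the root:
N0 x:[-25,15] y:[28/3,62/3] z:[-24,17] -> hit [28/3,15], descend [3, 7]
  N3 x:[-19,13] y:[32/3,62/3] z:[-24,-4] -> miss, prune
  N7 x:[-25,15] y:[28/3,55/3] z:[-3,17] -> hit [28/3,15], descend [4, 10]
    N4 x:[-25,-16] y:[28/3,55/3] z:[-3,17] -> miss, prune
    N10 x:[0,15] y:[11,15] z:[0,15] -> hit [11,15] leaf, test {P1(miss), P3(miss), P10(miss)}

Summary -> nodes [0, 3, 7, 4, 10]; box-tests=5; leaf-entries=1; first=miss

== RESULT ==
[0, 3, 7, 4, 10]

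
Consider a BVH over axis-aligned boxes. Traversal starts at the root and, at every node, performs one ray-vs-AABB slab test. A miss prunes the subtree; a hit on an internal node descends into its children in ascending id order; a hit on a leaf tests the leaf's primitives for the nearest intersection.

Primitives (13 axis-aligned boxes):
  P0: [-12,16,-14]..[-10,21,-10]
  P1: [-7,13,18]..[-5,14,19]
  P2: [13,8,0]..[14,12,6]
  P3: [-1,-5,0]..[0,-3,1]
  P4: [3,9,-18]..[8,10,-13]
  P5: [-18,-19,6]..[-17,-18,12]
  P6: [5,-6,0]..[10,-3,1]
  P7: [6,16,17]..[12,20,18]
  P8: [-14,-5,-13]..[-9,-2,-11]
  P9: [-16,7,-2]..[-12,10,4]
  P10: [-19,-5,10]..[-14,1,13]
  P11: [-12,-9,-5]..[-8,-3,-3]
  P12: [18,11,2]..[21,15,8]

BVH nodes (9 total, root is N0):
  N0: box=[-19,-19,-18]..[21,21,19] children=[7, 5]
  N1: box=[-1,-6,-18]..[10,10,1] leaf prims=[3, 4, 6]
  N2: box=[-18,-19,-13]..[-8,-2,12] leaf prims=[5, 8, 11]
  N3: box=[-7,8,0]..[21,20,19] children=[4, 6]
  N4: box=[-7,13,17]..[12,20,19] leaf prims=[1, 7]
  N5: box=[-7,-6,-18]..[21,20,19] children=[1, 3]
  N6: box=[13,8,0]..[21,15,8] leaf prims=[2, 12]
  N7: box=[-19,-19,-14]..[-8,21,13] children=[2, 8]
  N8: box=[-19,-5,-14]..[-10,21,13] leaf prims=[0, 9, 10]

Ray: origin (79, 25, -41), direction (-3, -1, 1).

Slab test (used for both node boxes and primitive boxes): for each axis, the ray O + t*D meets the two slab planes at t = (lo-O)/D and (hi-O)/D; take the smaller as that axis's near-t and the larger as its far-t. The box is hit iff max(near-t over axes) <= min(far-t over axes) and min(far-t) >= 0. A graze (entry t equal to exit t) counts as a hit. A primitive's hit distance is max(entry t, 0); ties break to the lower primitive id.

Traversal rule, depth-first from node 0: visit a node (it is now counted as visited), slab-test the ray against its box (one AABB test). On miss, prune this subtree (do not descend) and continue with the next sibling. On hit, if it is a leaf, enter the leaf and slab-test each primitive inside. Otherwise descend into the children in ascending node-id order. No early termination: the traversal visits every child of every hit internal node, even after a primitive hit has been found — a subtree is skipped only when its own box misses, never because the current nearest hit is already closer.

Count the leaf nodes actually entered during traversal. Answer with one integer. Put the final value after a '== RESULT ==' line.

Walk:
N0 x:[58/3,98/3] y:[4,44] z:[23,60] -> hit [23,98/3], descend [5, 7]
  N5 x:[58/3,86/3] y:[5,31] z:[23,60] -> hit [23,86/3], descend [1, 3]
    N1 x:[23,80/3] y:[15,31] z:[23,42] -> hit [23,80/3] leaf, test {P3(miss), P4(miss), P6(miss)}
    N3 x:[58/3,86/3] y:[5,17] z:[41,60] -> miss, prune
  N7 x:[29,98/3] y:[4,44] z:[27,54] -> hit [29,98/3], descend [2, 8]
    N2 x:[29,97/3] y:[27,44] z:[28,53] -> hit [29,97/3] leaf, test {P5(miss), P8@t=88/3, P11(miss)}
    N8 x:[89/3,98/3] y:[4,30] z:[27,54] -> hit [89/3,30] leaf, test {P0(miss), P9(miss), P10(miss)}

7 AABB tests over nodes [0, 5, 1, 3, 7, 2, 8]; 3 leaves entered; closest P8.

== RESULT ==
3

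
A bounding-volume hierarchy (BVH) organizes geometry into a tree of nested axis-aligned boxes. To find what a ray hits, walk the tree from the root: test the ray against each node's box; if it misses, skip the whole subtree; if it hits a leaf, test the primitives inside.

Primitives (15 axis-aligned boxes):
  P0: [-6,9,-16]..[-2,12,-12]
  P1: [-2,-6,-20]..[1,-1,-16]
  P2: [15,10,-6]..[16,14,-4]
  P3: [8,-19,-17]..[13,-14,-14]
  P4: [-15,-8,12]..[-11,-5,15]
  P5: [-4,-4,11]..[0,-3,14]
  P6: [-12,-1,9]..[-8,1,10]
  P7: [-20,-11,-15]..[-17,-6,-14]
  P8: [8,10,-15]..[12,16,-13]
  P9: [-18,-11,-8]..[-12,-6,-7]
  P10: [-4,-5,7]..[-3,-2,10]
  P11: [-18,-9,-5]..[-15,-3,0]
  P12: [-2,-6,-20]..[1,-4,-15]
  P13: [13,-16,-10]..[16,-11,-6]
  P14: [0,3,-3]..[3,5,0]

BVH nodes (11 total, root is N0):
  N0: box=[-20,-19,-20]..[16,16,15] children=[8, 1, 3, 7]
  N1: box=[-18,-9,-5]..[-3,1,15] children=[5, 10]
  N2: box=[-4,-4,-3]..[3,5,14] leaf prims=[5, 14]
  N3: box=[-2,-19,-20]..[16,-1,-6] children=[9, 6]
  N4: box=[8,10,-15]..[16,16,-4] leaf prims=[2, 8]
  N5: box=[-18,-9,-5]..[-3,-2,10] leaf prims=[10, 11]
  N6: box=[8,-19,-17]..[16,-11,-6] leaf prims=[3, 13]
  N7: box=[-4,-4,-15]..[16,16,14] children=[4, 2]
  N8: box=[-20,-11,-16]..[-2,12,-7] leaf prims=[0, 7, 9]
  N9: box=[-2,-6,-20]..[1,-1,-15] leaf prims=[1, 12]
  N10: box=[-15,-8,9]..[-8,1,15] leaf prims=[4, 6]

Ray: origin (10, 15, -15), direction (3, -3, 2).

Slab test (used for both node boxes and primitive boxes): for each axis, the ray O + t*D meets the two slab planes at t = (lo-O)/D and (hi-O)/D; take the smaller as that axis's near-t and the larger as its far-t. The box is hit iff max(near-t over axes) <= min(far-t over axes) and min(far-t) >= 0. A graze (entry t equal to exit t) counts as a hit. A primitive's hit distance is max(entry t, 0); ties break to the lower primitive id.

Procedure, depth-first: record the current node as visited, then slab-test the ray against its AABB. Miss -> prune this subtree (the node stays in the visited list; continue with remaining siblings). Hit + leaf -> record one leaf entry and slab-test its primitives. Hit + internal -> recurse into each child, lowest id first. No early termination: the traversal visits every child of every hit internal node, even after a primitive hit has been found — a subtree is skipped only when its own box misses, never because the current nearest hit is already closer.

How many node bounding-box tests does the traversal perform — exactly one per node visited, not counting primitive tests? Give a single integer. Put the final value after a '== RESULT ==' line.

Trace the traversal:
N0 x:[-10,2] y:[-1/3,34/3] z:[-5/2,15] -> hit [-1/3,2], descend [1, 3, 7, 8]
  N1 x:[-28/3,-13/3] y:[14/3,8] z:[5,15] -> miss, prune
  N3 x:[-4,2] y:[16/3,34/3] z:[-5/2,9/2] -> miss, prune
  N7 x:[-14/3,2] y:[-1/3,19/3] z:[0,29/2] -> hit [0,2], descend [2, 4]
    N2 x:[-14/3,-7/3] y:[10/3,19/3] z:[6,29/2] -> miss, prune
    N4 x:[-2/3,2] y:[-1/3,5/3] z:[0,11/2] -> hit [0,5/3] leaf, test {P2(miss), P8@t=0}
  N8 x:[-10,-4] y:[1,26/3] z:[-1/2,4] -> miss, prune

7 AABB tests over nodes [0, 1, 3, 7, 2, 4, 8]; 1 leaf entered; closest P8.

== RESULT ==
7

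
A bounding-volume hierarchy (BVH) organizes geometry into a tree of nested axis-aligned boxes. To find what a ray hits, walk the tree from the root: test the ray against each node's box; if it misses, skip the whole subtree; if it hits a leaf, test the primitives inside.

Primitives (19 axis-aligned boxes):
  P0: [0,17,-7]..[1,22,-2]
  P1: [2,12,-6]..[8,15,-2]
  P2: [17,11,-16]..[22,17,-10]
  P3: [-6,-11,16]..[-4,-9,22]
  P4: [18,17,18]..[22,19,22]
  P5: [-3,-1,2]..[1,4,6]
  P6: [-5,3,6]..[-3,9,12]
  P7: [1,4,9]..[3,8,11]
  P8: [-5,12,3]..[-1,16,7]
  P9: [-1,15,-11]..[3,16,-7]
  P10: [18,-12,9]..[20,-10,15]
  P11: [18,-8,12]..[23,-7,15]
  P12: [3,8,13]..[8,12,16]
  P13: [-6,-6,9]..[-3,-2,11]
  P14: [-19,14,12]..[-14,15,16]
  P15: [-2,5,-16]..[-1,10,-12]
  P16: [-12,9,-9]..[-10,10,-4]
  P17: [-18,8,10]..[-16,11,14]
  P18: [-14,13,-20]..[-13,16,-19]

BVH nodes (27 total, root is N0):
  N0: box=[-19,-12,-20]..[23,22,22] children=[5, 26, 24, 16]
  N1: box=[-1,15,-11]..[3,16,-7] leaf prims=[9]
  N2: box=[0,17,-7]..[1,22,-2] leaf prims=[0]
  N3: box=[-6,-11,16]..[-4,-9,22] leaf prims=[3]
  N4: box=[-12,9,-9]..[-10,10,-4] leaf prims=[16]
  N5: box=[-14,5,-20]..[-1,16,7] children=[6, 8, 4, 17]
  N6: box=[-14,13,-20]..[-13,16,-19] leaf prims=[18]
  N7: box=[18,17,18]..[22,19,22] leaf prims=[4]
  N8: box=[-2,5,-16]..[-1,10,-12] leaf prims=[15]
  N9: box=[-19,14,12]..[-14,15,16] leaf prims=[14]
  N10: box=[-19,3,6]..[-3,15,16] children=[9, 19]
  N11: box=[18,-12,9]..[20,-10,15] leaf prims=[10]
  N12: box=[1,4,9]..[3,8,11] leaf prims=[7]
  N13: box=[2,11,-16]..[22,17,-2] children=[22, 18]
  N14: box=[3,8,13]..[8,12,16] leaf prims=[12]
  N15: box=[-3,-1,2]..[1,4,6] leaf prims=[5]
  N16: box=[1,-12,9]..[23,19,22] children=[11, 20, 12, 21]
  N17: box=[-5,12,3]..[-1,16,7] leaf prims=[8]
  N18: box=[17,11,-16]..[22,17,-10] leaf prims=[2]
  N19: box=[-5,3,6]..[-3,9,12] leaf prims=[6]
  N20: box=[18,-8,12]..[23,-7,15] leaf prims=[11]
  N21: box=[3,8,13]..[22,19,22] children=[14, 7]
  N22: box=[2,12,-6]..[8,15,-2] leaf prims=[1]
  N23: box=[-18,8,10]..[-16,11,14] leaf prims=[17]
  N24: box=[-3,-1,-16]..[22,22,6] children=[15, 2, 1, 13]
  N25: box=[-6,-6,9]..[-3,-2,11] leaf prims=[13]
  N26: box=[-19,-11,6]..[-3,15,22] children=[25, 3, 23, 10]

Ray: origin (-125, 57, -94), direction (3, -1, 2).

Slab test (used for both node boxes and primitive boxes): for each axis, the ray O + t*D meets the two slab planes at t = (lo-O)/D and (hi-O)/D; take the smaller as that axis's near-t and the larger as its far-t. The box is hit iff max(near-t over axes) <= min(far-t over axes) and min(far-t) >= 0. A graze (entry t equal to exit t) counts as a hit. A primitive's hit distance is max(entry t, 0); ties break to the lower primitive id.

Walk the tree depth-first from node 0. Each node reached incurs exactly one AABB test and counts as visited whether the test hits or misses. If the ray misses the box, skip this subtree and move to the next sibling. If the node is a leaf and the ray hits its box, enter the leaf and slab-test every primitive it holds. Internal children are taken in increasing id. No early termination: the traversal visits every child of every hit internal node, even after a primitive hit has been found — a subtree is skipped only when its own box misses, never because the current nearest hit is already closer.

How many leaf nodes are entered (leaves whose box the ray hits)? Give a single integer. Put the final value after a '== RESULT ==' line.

Walk:
N0 x:[106/3,148/3] y:[35,69] z:[37,58] -> hit [37,148/3], descend [5, 16, 24, 26]
  N5 x:[37,124/3] y:[41,52] z:[37,101/2] -> hit [41,124/3], descend [4, 6, 8, 17]
    N4 x:[113/3,115/3] y:[47,48] z:[85/2,45] -> miss, prune
    N6 x:[37,112/3] y:[41,44] z:[37,75/2] -> miss, prune
    N8 x:[41,124/3] y:[47,52] z:[39,41] -> miss, prune
    N17 x:[40,124/3] y:[41,45] z:[97/2,101/2] -> miss, prune
  N16 x:[42,148/3] y:[38,69] z:[103/2,58] -> miss, prune
  N24 x:[122/3,49] y:[35,58] z:[39,50] -> hit [122/3,49], descend [1, 2, 13, 15]
    N1 x:[124/3,128/3] y:[41,42] z:[83/2,87/2] -> hit [83/2,42] leaf, test {P9@t=83/2}
    N2 x:[125/3,42] y:[35,40] z:[87/2,46] -> miss, prune
    N13 x:[127/3,49] y:[40,46] z:[39,46] -> hit [127/3,46], descend [18, 22]
      N18 x:[142/3,49] y:[40,46] z:[39,42] -> miss, prune
      N22 x:[127/3,133/3] y:[42,45] z:[44,46] -> hit [44,133/3] leaf, test {P1@t=44}
    N15 x:[122/3,42] y:[53,58] z:[48,50] -> miss, prune
  N26 x:[106/3,122/3] y:[42,68] z:[50,58] -> miss, prune

Visited [0, 5, 4, 6, 8, 17, 16, 24, 1, 2, 13, 18, 22, 15, 26]. Tests: 15 box, 2 leaf. Nearest: P9.

== RESULT ==
2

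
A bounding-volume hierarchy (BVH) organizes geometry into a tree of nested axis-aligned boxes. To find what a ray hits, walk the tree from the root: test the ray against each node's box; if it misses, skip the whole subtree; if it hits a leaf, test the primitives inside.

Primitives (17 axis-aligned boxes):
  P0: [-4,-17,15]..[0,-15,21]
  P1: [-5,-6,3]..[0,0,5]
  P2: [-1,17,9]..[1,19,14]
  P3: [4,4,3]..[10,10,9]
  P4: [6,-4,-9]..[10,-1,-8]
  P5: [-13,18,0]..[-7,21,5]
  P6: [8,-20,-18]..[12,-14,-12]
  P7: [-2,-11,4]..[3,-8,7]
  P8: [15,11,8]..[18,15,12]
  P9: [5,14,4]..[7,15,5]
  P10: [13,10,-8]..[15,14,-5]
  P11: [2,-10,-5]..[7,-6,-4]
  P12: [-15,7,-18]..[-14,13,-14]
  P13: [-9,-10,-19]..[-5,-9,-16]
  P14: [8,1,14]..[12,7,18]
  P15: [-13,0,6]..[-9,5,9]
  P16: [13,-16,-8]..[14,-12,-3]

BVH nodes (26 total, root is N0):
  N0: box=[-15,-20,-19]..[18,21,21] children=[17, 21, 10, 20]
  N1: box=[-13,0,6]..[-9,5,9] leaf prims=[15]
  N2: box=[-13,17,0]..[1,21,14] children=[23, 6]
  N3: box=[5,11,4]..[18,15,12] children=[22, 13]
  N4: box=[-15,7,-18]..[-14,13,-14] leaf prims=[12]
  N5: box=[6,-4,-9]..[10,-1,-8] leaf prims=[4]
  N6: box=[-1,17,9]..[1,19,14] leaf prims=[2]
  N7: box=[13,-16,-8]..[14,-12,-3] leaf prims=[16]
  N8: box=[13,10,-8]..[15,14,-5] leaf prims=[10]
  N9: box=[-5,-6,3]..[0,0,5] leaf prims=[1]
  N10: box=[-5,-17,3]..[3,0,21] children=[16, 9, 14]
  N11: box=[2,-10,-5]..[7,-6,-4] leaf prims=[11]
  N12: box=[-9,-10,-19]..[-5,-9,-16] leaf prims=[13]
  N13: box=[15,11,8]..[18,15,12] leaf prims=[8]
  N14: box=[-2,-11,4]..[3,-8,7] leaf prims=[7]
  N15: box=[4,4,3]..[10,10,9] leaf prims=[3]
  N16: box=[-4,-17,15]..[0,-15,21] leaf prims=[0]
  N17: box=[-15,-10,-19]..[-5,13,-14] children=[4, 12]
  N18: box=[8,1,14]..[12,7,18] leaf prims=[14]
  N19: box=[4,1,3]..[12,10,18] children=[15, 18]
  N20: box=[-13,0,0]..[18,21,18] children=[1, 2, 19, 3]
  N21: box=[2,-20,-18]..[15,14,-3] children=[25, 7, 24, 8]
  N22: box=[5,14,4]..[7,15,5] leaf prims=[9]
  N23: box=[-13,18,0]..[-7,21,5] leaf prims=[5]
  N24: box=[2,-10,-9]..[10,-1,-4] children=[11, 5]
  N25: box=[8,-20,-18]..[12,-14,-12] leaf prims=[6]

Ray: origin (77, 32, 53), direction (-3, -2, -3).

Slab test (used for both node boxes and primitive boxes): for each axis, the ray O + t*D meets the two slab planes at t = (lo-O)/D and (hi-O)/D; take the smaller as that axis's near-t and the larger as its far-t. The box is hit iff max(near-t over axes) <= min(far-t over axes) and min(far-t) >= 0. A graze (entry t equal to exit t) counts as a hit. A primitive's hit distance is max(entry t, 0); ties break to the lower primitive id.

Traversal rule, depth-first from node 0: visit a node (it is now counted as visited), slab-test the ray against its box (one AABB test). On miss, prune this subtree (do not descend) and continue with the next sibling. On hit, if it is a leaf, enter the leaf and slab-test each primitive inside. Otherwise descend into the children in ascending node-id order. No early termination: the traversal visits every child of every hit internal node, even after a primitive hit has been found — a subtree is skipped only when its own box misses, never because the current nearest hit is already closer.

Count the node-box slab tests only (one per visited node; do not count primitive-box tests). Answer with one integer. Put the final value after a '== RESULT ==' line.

Walk:
N0 x:[59/3,92/3] y:[11/2,26] z:[32/3,24] -> hit [59/3,24], descend [10, 17, 20, 21]
  N10 x:[74/3,82/3] y:[16,49/2] z:[32/3,50/3] -> miss, prune
  N17 x:[82/3,92/3] y:[19/2,21] z:[67/3,24] -> miss, prune
  N20 x:[59/3,30] y:[11/2,16] z:[35/3,53/3] -> miss, prune
  N21 x:[62/3,25] y:[9,26] z:[56/3,71/3] -> hit [62/3,71/3], descend [7, 8, 24, 25]
    N7 x:[21,64/3] y:[22,24] z:[56/3,61/3] -> miss, prune
    N8 x:[62/3,64/3] y:[9,11] z:[58/3,61/3] -> miss, prune
    N24 x:[67/3,25] y:[33/2,21] z:[19,62/3] -> miss, prune
    N25 x:[65/3,23] y:[23,26] z:[65/3,71/3] -> hit [23,23] leaf, test {P6@t=23}

9 AABB tests over nodes [0, 10, 17, 20, 21, 7, 8, 24, 25]; 1 leaf entered; closest P6.

== RESULT ==
9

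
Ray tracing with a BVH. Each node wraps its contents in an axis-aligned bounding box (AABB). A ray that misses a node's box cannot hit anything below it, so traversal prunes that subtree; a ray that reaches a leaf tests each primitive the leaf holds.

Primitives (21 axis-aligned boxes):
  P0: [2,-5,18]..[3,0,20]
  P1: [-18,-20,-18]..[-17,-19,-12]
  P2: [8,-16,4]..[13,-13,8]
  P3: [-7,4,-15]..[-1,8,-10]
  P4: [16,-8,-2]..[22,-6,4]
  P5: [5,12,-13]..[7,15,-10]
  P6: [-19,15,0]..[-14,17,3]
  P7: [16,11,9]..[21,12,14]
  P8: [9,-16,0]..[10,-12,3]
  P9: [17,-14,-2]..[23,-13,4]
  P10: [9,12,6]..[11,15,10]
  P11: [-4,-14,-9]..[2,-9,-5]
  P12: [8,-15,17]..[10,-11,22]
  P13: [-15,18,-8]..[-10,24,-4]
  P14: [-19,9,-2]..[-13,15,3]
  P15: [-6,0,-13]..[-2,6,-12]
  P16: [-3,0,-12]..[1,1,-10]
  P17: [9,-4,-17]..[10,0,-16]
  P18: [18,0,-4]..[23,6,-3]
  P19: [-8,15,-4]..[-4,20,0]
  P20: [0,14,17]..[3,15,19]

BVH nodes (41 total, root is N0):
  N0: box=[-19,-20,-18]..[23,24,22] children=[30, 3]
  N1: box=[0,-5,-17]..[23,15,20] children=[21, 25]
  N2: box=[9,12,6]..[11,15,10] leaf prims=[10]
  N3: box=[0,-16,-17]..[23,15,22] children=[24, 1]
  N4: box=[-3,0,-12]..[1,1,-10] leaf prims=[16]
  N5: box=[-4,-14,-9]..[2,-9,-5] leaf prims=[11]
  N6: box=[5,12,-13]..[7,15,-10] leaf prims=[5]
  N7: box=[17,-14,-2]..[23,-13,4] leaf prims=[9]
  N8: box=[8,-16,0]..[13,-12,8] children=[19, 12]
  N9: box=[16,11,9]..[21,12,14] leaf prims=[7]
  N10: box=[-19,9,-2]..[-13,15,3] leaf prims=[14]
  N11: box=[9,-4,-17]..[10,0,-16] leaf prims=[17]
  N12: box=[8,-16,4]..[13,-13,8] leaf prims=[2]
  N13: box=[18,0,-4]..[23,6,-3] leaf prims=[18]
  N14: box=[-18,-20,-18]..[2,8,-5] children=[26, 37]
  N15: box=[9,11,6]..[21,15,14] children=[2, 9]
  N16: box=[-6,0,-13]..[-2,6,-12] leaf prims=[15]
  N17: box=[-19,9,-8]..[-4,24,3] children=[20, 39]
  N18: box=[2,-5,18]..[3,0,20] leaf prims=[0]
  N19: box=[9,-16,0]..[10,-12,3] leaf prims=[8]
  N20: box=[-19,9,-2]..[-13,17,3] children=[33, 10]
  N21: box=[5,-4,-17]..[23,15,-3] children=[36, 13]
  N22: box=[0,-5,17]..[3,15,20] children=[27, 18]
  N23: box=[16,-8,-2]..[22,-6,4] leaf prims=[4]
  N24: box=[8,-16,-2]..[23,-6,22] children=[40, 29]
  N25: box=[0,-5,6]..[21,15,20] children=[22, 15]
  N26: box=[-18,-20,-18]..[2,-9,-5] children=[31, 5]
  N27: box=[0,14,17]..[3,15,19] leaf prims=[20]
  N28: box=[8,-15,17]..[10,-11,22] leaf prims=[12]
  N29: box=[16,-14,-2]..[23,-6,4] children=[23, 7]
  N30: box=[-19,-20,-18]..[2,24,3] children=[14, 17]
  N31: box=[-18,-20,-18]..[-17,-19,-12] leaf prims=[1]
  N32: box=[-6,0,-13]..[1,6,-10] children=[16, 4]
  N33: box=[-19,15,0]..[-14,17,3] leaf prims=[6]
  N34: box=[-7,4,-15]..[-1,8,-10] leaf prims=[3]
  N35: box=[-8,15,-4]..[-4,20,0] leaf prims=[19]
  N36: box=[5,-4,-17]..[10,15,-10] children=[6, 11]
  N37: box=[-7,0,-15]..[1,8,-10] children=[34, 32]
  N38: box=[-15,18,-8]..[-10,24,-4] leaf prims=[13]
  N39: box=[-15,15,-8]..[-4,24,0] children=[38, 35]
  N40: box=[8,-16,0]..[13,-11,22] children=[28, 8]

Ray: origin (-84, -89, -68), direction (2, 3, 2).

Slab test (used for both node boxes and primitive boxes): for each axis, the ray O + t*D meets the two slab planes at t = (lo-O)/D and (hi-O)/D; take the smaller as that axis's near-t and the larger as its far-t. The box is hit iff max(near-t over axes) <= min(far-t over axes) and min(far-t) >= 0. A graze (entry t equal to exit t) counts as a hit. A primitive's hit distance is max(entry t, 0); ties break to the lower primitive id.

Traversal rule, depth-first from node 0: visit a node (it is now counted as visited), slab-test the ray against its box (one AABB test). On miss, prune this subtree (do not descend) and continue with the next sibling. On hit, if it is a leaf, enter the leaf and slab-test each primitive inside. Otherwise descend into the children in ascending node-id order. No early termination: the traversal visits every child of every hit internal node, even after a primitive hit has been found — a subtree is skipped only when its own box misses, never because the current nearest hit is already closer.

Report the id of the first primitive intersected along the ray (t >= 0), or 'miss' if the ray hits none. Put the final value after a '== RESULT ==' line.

Traverse from the root:
N0 x:[65/2,107/2] y:[23,113/3] z:[25,45] -> hit [65/2,113/3], descend [3, 30]
  N3 x:[42,107/2] y:[73/3,104/3] z:[51/2,45] -> miss, prune
  N30 x:[65/2,43] y:[23,113/3] z:[25,71/2] -> hit [65/2,71/2], descend [14, 17]
    N14 x:[33,43] y:[23,97/3] z:[25,63/2] -> miss, prune
    N17 x:[65/2,40] y:[98/3,113/3] z:[30,71/2] -> hit [98/3,71/2], descend [20, 39]
      N20 x:[65/2,71/2] y:[98/3,106/3] z:[33,71/2] -> hit [33,106/3], descend [10, 33]
        N10 x:[65/2,71/2] y:[98/3,104/3] z:[33,71/2] -> hit [33,104/3] leaf, test {P14@t=33}
        N33 x:[65/2,35] y:[104/3,106/3] z:[34,71/2] -> hit [104/3,35] leaf, test {P6@t=104/3}
      N39 x:[69/2,40] y:[104/3,113/3] z:[30,34] -> miss, prune

Visited [0, 3, 30, 14, 17, 20, 10, 33, 39]. Tests: 9 box, 2 leaf. Nearest: P14.

== RESULT ==
14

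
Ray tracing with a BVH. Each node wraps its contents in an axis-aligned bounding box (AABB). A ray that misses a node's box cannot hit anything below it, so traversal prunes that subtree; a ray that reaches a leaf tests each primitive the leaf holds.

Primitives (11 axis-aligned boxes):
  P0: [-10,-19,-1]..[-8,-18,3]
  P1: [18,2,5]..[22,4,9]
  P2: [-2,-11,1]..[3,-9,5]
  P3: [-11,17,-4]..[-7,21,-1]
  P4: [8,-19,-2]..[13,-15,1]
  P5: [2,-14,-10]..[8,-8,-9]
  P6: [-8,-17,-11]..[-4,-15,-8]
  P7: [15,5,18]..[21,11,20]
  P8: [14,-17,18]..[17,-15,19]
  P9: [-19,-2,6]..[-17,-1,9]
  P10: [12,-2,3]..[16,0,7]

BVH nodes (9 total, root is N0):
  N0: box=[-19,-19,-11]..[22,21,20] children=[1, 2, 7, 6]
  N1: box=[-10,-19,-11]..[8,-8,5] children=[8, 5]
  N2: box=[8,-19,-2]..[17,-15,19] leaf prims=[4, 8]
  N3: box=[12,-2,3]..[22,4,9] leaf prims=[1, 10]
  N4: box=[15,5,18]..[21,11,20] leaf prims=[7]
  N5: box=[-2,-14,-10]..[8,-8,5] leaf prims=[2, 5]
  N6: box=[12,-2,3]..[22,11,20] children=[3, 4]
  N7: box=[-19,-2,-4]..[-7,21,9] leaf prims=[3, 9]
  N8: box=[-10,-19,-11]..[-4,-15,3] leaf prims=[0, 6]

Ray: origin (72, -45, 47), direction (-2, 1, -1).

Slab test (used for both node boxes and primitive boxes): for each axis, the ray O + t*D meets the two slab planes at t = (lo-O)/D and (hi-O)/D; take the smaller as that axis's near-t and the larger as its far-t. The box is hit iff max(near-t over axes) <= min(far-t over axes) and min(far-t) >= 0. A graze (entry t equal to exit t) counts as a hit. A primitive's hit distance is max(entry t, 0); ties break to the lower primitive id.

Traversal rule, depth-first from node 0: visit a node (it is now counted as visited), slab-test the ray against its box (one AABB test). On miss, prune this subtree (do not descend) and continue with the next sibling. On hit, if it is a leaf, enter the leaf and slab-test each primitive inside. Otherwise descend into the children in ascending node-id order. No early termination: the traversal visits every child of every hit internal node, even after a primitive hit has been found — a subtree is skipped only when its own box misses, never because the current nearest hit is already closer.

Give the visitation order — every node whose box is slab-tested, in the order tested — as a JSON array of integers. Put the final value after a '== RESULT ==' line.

Trace the traversal:
N0 x:[25,91/2] y:[26,66] z:[27,58] -> hit [27,91/2], descend [1, 2, 6, 7]
  N1 x:[32,41] y:[26,37] z:[42,58] -> miss, prune
  N2 x:[55/2,32] y:[26,30] z:[28,49] -> hit [28,30] leaf, test {P4(miss), P8@t=28}
  N6 x:[25,30] y:[43,56] z:[27,44] -> miss, prune
  N7 x:[79/2,91/2] y:[43,66] z:[38,51] -> hit [43,91/2] leaf, test {P3(miss), P9(miss)}

order=[0, 1, 2, 6, 7]  |boxes|=5  |leaves|=2  hit=P8

== RESULT ==
[0, 1, 2, 6, 7]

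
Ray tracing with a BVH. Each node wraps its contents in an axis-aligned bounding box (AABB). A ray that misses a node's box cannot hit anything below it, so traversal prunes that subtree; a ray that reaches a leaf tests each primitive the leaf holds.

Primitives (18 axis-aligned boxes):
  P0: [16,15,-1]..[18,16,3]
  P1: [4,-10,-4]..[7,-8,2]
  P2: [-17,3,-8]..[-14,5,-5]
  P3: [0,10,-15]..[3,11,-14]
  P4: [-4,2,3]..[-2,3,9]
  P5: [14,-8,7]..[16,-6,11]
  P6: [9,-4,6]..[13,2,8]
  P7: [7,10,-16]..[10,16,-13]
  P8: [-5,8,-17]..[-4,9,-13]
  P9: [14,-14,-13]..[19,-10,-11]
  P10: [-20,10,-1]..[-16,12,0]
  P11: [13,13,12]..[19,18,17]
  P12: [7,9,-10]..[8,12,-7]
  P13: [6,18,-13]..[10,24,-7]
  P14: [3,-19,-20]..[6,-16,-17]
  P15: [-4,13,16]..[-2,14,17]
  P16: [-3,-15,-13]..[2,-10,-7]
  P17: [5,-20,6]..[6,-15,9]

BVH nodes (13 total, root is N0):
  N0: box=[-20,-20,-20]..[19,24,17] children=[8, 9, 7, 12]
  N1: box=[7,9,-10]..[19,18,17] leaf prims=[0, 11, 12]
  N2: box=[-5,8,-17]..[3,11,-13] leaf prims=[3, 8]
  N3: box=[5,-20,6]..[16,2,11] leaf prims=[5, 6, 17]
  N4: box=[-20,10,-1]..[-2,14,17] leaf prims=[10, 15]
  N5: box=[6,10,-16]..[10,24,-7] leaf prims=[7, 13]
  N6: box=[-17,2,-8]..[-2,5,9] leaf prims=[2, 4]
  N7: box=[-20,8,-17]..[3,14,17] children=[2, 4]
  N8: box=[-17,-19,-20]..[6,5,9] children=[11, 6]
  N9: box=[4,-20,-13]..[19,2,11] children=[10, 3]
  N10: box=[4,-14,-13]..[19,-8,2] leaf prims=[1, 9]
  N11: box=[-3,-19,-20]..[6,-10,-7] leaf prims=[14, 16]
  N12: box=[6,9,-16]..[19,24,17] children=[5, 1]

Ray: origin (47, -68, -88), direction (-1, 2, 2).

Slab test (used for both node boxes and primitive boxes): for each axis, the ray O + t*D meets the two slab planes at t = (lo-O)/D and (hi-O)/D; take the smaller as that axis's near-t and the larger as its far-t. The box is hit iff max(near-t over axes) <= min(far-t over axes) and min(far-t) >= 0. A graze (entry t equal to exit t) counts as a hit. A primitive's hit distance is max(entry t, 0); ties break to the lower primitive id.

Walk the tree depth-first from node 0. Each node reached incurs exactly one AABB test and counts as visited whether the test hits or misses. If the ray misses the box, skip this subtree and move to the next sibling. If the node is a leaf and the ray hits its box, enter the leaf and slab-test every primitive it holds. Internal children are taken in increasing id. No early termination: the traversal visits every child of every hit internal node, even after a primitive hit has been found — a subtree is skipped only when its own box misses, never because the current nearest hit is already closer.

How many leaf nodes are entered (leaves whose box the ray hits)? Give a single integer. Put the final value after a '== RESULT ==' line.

Traverse from the root:
N0 x:[28,67] y:[24,46] z:[34,105/2] -> hit [34,46], descend [7, 8, 9, 12]
  N7 x:[44,67] y:[38,41] z:[71/2,105/2] -> miss, prune
  N8 x:[41,64] y:[49/2,73/2] z:[34,97/2] -> miss, prune
  N9 x:[28,43] y:[24,35] z:[75/2,99/2] -> miss, prune
  N12 x:[28,41] y:[77/2,46] z:[36,105/2] -> hit [77/2,41], descend [1, 5]
    N1 x:[28,40] y:[77/2,43] z:[39,105/2] -> hit [39,40] leaf, test {P0(miss), P11(miss), P12@t=39}
    N5 x:[37,41] y:[39,46] z:[36,81/2] -> hit [39,81/2] leaf, test {P7(miss), P13(miss)}

Visited [0, 7, 8, 9, 12, 1, 5]. Tests: 7 box, 2 leaf. Nearest: P12.

== RESULT ==
2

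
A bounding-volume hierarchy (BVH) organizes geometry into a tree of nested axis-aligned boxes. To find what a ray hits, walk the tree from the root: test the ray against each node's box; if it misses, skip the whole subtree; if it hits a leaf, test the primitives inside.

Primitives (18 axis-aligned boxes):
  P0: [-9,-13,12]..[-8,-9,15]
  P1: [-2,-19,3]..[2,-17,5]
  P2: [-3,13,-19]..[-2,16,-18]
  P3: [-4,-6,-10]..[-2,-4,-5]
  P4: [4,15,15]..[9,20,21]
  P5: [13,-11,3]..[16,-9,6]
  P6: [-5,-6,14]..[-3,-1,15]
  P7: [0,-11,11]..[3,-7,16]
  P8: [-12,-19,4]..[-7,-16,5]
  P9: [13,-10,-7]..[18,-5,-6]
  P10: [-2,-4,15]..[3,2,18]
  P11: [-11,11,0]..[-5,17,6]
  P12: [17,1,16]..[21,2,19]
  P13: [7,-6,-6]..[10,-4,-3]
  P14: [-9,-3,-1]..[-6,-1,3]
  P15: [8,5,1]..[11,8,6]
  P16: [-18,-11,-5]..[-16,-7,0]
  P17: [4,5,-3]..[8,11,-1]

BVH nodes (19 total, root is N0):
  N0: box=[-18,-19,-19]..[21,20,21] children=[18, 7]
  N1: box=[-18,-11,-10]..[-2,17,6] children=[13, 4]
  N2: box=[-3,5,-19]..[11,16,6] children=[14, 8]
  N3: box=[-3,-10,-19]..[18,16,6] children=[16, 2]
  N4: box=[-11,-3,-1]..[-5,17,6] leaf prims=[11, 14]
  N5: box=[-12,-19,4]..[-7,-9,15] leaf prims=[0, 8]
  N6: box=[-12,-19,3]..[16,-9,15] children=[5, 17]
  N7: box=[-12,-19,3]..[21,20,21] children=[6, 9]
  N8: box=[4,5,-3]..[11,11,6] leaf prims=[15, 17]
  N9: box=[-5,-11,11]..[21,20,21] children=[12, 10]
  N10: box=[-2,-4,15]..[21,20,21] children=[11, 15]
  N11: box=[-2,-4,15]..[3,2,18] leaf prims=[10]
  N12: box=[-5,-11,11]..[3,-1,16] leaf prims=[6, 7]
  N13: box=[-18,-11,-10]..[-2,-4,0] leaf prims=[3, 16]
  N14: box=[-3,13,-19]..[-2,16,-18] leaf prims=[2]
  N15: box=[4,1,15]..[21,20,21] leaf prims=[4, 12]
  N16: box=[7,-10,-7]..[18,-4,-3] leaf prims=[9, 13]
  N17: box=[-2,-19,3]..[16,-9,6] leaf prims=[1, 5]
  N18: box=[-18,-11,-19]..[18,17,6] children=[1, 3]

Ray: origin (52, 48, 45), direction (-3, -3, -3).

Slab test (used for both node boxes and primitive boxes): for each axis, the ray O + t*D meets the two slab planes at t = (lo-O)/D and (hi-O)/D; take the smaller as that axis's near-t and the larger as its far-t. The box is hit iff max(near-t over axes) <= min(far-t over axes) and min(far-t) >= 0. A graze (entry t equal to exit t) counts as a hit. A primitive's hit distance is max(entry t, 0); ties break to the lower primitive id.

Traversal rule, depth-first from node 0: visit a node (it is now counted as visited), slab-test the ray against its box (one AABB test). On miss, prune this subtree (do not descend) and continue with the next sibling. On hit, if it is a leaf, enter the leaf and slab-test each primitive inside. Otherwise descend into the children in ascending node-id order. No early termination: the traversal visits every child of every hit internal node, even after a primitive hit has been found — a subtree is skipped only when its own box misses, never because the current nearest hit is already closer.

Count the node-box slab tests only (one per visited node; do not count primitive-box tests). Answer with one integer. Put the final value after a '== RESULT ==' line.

Walk:
N0 x:[31/3,70/3] y:[28/3,67/3] z:[8,64/3] -> hit [31/3,64/3], descend [7, 18]
  N7 x:[31/3,64/3] y:[28/3,67/3] z:[8,14] -> hit [31/3,14], descend [6, 9]
    N6 x:[12,64/3] y:[19,67/3] z:[10,14] -> miss, prune
    N9 x:[31/3,19] y:[28/3,59/3] z:[8,34/3] -> hit [31/3,34/3], descend [10, 12]
      N10 x:[31/3,18] y:[28/3,52/3] z:[8,10] -> miss, prune
      N12 x:[49/3,19] y:[49/3,59/3] z:[29/3,34/3] -> miss, prune
  N18 x:[34/3,70/3] y:[31/3,59/3] z:[13,64/3] -> hit [13,59/3], descend [1, 3]
    N1 x:[18,70/3] y:[31/3,59/3] z:[13,55/3] -> hit [18,55/3], descend [4, 13]
      N4 x:[19,21] y:[31/3,17] z:[13,46/3] -> miss, prune
      N13 x:[18,70/3] y:[52/3,59/3] z:[15,55/3] -> hit [18,55/3] leaf, test {P3@t=18, P16(miss)}
    N3 x:[34/3,55/3] y:[32/3,58/3] z:[13,64/3] -> hit [13,55/3], descend [2, 16]
      N2 x:[41/3,55/3] y:[32/3,43/3] z:[13,64/3] -> hit [41/3,43/3], descend [8, 14]
        N8 x:[41/3,16] y:[37/3,43/3] z:[13,16] -> hit [41/3,43/3] leaf, test {P15@t=41/3, P17(miss)}
        N14 x:[18,55/3] y:[32/3,35/3] z:[21,64/3] -> miss, prune
      N16 x:[34/3,15] y:[52/3,58/3] z:[16,52/3] -> miss, prune

order=[0, 7, 6, 9, 10, 12, 18, 1, 4, 13, 3, 2, 8, 14, 16]  |boxes|=15  |leaves|=2  hit=P15

== RESULT ==
15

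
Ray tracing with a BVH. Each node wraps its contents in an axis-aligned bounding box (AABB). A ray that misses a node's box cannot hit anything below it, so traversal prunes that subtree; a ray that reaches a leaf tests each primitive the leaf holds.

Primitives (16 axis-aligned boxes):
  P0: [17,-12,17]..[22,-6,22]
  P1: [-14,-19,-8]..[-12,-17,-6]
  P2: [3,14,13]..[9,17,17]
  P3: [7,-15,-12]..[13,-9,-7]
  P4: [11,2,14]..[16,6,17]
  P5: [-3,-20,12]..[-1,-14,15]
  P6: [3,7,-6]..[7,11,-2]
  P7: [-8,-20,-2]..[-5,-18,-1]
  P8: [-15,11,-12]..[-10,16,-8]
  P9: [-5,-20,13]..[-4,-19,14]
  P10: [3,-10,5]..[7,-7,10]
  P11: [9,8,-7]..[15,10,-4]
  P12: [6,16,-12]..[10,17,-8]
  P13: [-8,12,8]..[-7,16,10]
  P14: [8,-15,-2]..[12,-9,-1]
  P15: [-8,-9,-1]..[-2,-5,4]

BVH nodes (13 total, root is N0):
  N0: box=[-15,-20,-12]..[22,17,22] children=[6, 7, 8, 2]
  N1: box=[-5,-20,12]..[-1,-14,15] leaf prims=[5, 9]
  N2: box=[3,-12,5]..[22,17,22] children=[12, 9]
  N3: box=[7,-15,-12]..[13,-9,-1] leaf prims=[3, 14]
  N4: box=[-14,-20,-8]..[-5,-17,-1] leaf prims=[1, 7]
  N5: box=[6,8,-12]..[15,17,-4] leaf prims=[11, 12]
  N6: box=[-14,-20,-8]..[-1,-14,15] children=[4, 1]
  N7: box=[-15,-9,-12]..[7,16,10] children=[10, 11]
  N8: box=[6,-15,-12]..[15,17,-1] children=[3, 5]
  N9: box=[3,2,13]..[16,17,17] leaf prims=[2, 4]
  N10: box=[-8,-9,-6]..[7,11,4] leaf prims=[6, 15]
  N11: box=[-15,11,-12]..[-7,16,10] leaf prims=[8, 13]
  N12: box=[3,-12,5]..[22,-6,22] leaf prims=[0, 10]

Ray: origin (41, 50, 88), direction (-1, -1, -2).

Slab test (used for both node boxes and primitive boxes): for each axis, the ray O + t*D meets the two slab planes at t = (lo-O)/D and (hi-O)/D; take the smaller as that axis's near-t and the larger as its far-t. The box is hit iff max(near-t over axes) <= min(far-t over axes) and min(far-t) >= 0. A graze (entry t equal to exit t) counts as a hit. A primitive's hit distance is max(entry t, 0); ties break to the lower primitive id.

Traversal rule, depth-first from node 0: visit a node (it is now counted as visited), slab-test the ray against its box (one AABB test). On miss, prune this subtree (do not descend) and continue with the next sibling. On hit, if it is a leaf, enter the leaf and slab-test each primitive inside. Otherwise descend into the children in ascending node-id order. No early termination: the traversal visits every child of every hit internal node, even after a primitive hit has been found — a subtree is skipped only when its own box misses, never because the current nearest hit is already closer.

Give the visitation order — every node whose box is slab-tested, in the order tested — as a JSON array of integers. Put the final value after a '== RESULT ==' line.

Trace the traversal:
N0 x:[19,56] y:[33,70] z:[33,50] -> hit [33,50], descend [2, 6, 7, 8]
  N2 x:[19,38] y:[33,62] z:[33,83/2] -> hit [33,38], descend [9, 12]
    N9 x:[25,38] y:[33,48] z:[71/2,75/2] -> hit [71/2,75/2] leaf, test {P2@t=71/2, P4(miss)}
    N12 x:[19,38] y:[56,62] z:[33,83/2] -> miss, prune
  N6 x:[42,55] y:[64,70] z:[73/2,48] -> miss, prune
  N7 x:[34,56] y:[34,59] z:[39,50] -> hit [39,50], descend [10, 11]
    N10 x:[34,49] y:[39,59] z:[42,47] -> hit [42,47] leaf, test {P6(miss), P15(miss)}
    N11 x:[48,56] y:[34,39] z:[39,50] -> miss, prune
  N8 x:[26,35] y:[33,65] z:[89/2,50] -> miss, prune

9 AABB tests over nodes [0, 2, 9, 12, 6, 7, 10, 11, 8]; 2 leaves entered; closest P2.

== RESULT ==
[0, 2, 9, 12, 6, 7, 10, 11, 8]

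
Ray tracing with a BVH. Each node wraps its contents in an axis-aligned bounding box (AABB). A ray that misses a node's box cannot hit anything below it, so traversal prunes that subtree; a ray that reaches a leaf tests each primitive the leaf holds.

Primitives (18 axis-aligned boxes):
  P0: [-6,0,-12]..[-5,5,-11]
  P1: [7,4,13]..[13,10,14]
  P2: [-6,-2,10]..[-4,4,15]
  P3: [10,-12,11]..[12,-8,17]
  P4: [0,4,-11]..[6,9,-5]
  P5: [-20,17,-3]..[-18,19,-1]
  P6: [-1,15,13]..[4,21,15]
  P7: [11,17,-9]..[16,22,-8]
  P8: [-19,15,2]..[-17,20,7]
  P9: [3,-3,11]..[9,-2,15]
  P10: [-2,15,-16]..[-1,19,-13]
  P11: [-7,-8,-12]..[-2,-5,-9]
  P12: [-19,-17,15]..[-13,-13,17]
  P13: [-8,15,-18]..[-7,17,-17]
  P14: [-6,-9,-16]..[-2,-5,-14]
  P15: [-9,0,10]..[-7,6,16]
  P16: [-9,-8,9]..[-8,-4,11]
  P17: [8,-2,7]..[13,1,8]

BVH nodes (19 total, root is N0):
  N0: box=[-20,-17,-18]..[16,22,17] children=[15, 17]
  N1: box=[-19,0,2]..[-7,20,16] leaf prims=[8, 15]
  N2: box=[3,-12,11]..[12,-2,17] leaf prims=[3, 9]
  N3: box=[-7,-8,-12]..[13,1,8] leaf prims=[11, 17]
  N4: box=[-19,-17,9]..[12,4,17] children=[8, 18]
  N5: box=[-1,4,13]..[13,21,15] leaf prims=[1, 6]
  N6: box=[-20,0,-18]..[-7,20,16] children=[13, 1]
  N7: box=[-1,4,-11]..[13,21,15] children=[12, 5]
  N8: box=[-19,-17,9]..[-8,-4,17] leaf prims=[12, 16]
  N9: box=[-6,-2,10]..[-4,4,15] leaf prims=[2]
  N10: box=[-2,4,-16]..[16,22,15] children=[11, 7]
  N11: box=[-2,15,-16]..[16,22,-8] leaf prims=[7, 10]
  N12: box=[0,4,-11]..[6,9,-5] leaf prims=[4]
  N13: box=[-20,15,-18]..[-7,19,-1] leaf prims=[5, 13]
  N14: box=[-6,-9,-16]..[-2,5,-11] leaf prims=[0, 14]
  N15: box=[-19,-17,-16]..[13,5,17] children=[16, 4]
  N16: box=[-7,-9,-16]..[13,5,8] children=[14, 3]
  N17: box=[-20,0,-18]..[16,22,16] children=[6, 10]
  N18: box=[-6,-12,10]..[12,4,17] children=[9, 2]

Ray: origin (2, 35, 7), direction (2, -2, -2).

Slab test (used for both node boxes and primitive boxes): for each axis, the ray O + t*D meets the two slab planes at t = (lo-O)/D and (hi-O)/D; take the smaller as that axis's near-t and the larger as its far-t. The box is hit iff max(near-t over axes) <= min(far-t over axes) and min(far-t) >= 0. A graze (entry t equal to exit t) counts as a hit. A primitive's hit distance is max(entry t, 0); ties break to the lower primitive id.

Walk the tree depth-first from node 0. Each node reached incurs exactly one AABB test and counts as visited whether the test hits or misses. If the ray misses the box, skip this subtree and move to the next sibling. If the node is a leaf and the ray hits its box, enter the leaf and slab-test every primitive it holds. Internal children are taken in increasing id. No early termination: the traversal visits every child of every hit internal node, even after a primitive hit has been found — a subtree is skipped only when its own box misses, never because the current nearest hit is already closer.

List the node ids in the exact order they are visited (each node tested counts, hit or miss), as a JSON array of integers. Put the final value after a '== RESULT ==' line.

Walk:
N0 x:[-11,7] y:[13/2,26] z:[-5,25/2] -> hit [13/2,7], descend [15, 17]
  N15 x:[-21/2,11/2] y:[15,26] z:[-5,23/2] -> miss, prune
  N17 x:[-11,7] y:[13/2,35/2] z:[-9/2,25/2] -> hit [13/2,7], descend [6, 10]
    N6 x:[-11,-9/2] y:[15/2,35/2] z:[-9/2,25/2] -> miss, prune
    N10 x:[-2,7] y:[13/2,31/2] z:[-4,23/2] -> hit [13/2,7], descend [7, 11]
      N7 x:[-3/2,11/2] y:[7,31/2] z:[-4,9] -> miss, prune
      N11 x:[-2,7] y:[13/2,10] z:[15/2,23/2] -> miss, prune

order=[0, 15, 17, 6, 10, 7, 11]  |boxes|=7  |leaves|=0  hit=miss

== RESULT ==
[0, 15, 17, 6, 10, 7, 11]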